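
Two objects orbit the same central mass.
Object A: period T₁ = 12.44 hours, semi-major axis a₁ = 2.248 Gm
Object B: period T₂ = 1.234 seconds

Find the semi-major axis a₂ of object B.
T₁ = 12.44 hours = 44784 s
T₂ = 1.234 seconds
a₁ = 2.248 Gm = 2.248 × 10^9 m
Kepler's third law: (T₂/T₁)² = (a₂/a₁)³  ⇒  a₂ = a₁ (T₂/T₁)^(2/3)
T₂/T₁ = 2.75545 × 10^-5
(T₂/T₁)^(2/3) = 0.00091228
a₂ = 2.248 × 10^9 m × 0.00091228 = 2.05081 × 10^6 m ≈ 2.051 Mm

Final answer: a₂ = 2.051 Mm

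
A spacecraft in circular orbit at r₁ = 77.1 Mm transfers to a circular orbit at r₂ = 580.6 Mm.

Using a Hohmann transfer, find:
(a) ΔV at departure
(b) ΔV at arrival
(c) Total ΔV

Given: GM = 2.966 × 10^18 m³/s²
r₁ = 77.1 Mm = 7.71 × 10^7 m
r₂ = 580.6 Mm = 5.806 × 10^8 m
GM = 2.966 × 10^18 m³/s²
Transfer ellipse: a_t = (r₁ + r₂)/2 = 3.2885 × 10^8 m
Circular speed at r₁: v₁ = √(GM/r₁) = 196136 m/s
Transfer speed at r₁ (periapsis): v₁ₜ = √(GM(2/r₁ − 1/a_t)) = 260614 m/s
(a) ΔV₁ = v₁ₜ − v₁ = 64477.7 m/s ≈ 64.48 km/s
Circular speed at r₂: v₂ = √(GM/r₂) = 71473.8 m/s
Transfer speed at r₂ (apoapsis): v₂ₜ = √(GM(2/r₂ − 1/a_t)) = 34607.9 m/s
(b) ΔV₂ = v₂ − v₂ₜ = 36865.9 m/s ≈ 36.87 km/s
(c) ΔV_total = ΔV₁ + ΔV₂ = 101344 m/s ≈ 101.3 km/s

Final answer:
(a) ΔV₁ = 64.48 km/s
(b) ΔV₂ = 36.87 km/s
(c) ΔV_total = 101.3 km/s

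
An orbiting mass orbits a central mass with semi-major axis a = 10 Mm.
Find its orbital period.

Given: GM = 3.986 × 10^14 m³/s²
a = 10 Mm = 1 × 10^7 m
GM = 3.986 × 10^14 m³/s²
a³ = 1 × 10^21 m³
T = 2π √(a³/GM) = 2π √((1 × 10^21) / (3.986 × 10^14)) = 2π × 1583.91 s
T = 9952.02 s ≈ 2.764 hours

Final answer: 2.764 hours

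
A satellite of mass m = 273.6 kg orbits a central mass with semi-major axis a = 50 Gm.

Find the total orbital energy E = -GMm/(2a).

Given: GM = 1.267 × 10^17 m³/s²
a = 50 Gm = 5 × 10^10 m
GM = 1.267 × 10^17 m³/s²
2a = 1 × 10^11 m
GMm = 1.267 × 10^17 × 273.6 = 3.46651 × 10^19 m³·kg/s²
E = −GMm/(2a) = -3.46651 × 10^8 J ≈ -346.7 MJ

Final answer: -346.7 MJ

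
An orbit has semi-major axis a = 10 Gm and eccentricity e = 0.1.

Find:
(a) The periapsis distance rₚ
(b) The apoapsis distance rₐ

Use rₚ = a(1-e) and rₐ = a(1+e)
a = 10 Gm = 1 × 10^10 m
e = 0.1:  1 − e = 0.9,  1 + e = 1.1
(a) rₚ = a(1 − e) = 1 × 10^10 m × 0.9 = 9 × 10^9 m ≈ 9 Gm
(b) rₐ = a(1 + e) = 1 × 10^10 m × 1.1 = 1.1 × 10^10 m ≈ 11 Gm

Final answer:
(a) rₚ = 9 Gm
(b) rₐ = 11 Gm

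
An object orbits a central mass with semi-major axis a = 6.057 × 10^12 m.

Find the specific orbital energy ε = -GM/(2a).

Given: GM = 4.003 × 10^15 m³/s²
a = 6.057 × 10^12 m
GM = 4.003 × 10^15 m³/s²
2a = 1.2114 × 10^13 m
ε = −GM/(2a) = -330.444 J/kg ≈ -330.4 J/kg

Final answer: -330.4 J/kg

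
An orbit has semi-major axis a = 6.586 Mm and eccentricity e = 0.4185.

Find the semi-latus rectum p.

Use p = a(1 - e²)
a = 6.586 Mm = 6.586 × 10^6 m
e = 0.4185,  e² = 0.175142,  1 − e² = 0.824858
p = a(1 − e²) = 6.586 × 10^6 m × 0.824858 = 5.43251 × 10^6 m ≈ 5.433 Mm

Final answer: p = 5.433 Mm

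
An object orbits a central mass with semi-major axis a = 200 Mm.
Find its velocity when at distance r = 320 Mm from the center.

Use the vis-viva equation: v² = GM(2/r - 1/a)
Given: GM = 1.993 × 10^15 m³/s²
a = 200 Mm = 2 × 10^8 m
r = 320 Mm = 3.2 × 10^8 m
GM = 1.993 × 10^15 m³/s²
2/r − 1/a = 6.25 × 10^-9 − 5 × 10^-9 = 1.25 × 10^-9 m⁻¹
v² = GM (2/r − 1/a) = 2.49125 × 10^6 m²/s²
v = 1578.37 m/s ≈ 1.578 km/s

Final answer: 1.578 km/s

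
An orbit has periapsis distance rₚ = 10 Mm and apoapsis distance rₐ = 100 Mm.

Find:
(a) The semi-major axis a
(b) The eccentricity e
rₚ = 10 Mm = 1 × 10^7 m
rₐ = 100 Mm = 1 × 10^8 m
(a) a = (rₚ + rₐ)/2 = 5.5 × 10^7 m ≈ 55 Mm
(b) e = (rₐ − rₚ)/(rₐ + rₚ) = (9 × 10^7) / (1.1 × 10^8) = 0.818182

Final answer:
(a) a = 55 Mm
(b) e = 0.8182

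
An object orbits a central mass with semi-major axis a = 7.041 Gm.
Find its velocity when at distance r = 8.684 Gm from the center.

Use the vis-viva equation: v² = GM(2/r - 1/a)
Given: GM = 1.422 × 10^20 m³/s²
a = 7.041 Gm = 7.041 × 10^9 m
r = 8.684 Gm = 8.684 × 10^9 m
GM = 1.422 × 10^20 m³/s²
2/r − 1/a = 2.30309 × 10^-10 − 1.42025 × 10^-10 = 8.82833 × 10^-11 m⁻¹
v² = GM (2/r − 1/a) = 1.25539 × 10^10 m²/s²
v = 112044 m/s ≈ 112 km/s

Final answer: 112 km/s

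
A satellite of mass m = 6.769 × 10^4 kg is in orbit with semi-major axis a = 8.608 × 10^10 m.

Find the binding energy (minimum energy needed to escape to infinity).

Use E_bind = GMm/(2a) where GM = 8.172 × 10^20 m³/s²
a = 8.608 × 10^10 m
GM = 8.172 × 10^20 m³/s²
m = 6.769 × 10^4 kg
GMm = 8.172 × 10^20 × 67690 = 5.53163 × 10^25 m³·kg/s²
2a = 1.7216 × 10^11 m
E_bind = GMm/(2a) = 3.21307 × 10^14 J ≈ 321.3 TJ

Final answer: 321.3 TJ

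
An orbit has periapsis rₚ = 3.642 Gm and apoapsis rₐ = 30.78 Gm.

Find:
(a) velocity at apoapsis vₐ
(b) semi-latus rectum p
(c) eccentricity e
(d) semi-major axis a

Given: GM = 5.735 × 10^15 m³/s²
rₚ = 3.642 Gm = 3.642 × 10^9 m
rₐ = 30.78 Gm = 3.078 × 10^10 m
GM = 5.735 × 10^15 m³/s²
a = (rₚ + rₐ)/2 = 1.7211 × 10^10 m
e = (rₐ − rₚ)/(rₐ + rₚ) = (2.7138 × 10^10) / (3.4422 × 10^10) = 0.788391
(a) vₐ² = GM (2/rₐ − 1/a) = 5.735 × 10^15 × (6.49773 × 10^-11 − 5.81024 × 10^-11) = 39427.4 m²/s²;  vₐ = 198.563 m/s ≈ 198.6 m/s
(b) 1 − e² = 0.378439;  p = a(1 − e²) = 1.7211 × 10^10 × 0.378439 = 6.51332 × 10^9 m ≈ 6.513 Gm
(c) e = 0.788391 ≈ 0.7884
(d) a = 1.7211 × 10^10 m ≈ 17.21 Gm

Final answer:
(a) velocity at apoapsis vₐ = 198.6 m/s
(b) semi-latus rectum p = 6.513 Gm
(c) eccentricity e = 0.7884
(d) semi-major axis a = 17.21 Gm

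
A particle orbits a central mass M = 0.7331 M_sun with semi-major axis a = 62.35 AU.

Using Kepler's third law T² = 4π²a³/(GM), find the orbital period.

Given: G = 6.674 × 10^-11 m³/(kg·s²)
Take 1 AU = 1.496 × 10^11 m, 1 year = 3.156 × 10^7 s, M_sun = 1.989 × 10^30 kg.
M = 0.7331 M_sun = 1.45814 × 10^30 kg
GM = G × M = 6.674 × 10^-11 × 1.45814 × 10^30 = 9.7316 × 10^19 m³/s²
a = 62.35 AU = 9.32756 × 10^12 m
a³ = 8.11529 × 10^38 m³
T = 2π √(a³/GM) = 2π √((8.11529 × 10^38) / (9.7316 × 10^19)) = 2π × 2.88775 × 10^9 s
T = 1.81443 × 10^10 s ≈ 574.9 years

Final answer: 574.9 years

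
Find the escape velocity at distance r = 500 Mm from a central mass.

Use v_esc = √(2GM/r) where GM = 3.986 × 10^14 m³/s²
r = 500 Mm = 5 × 10^8 m
GM = 3.986 × 10^14 m³/s²
2GM/r = 2 × (3.986 × 10^14) / (5 × 10^8) = 1.5944 × 10^6 m²/s²
v_esc = √(2GM/r) = 1262.7 m/s ≈ 1.263 km/s

Final answer: 1.263 km/s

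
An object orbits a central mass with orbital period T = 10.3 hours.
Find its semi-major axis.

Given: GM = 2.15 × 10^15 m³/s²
T = 10.3 hours = 37080 s
GM = 2.15 × 10^15 m³/s²
Kepler's third law: a³ = GM T² / (4π²)
T² = 1.37493 × 10^9 s²
a³ = (2.15 × 10^15) × (1.37493 × 10^9) / (4π²) = 7.48787 × 10^22 m³
a = (a³)^(1/3) = 4.21489 × 10^7 m ≈ 42.15 Mm

Final answer: 42.15 Mm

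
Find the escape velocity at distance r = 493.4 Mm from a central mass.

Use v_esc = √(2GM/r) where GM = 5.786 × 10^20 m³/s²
r = 493.4 Mm = 4.934 × 10^8 m
GM = 5.786 × 10^20 m³/s²
2GM/r = 2 × (5.786 × 10^20) / (4.934 × 10^8) = 2.34536 × 10^12 m²/s²
v_esc = √(2GM/r) = 1.53146 × 10^6 m/s ≈ 1531 km/s

Final answer: 1531 km/s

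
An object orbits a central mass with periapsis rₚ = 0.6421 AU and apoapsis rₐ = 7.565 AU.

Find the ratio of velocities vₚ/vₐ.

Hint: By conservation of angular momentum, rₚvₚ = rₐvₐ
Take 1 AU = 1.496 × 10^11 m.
rₚ = 0.6421 AU = 9.60582 × 10^10 m
rₐ = 7.565 AU = 1.13172 × 10^12 m
rₚvₚ = rₐvₐ  ⇒  vₚ/vₐ = rₐ/rₚ
vₚ/vₐ = (1.13172 × 10^12) / (9.60582 × 10^10) = 11.7817

Final answer: vₚ/vₐ = 11.78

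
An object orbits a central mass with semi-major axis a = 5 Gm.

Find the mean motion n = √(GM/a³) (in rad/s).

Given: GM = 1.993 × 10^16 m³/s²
a = 5 Gm = 5 × 10^9 m
GM = 1.993 × 10^16 m³/s²
a³ = 1.25 × 10^29 m³
GM/a³ = (1.993 × 10^16) / (1.25 × 10^29) = 1.5944 × 10^-13 s⁻²
n = √(GM/a³) = 3.99299 × 10^-7 rad/s ≈ 3.993 × 10^-7 rad/s

Final answer: n = 3.993 × 10^-7 rad/s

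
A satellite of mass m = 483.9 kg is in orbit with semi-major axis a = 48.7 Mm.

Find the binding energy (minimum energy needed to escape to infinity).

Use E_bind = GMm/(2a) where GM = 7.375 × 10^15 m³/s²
a = 48.7 Mm = 4.87 × 10^7 m
GM = 7.375 × 10^15 m³/s²
m = 483.9 kg
GMm = 7.375 × 10^15 × 483.9 = 3.56876 × 10^18 m³·kg/s²
2a = 9.74 × 10^7 m
E_bind = GMm/(2a) = 3.66403 × 10^10 J ≈ 36.64 GJ

Final answer: 36.64 GJ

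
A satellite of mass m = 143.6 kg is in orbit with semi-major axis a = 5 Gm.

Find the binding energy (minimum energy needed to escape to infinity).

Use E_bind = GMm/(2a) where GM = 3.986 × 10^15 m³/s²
a = 5 Gm = 5 × 10^9 m
GM = 3.986 × 10^15 m³/s²
m = 143.6 kg
GMm = 3.986 × 10^15 × 143.6 = 5.7239 × 10^17 m³·kg/s²
2a = 1 × 10^10 m
E_bind = GMm/(2a) = 5.7239 × 10^7 J ≈ 57.24 MJ

Final answer: 57.24 MJ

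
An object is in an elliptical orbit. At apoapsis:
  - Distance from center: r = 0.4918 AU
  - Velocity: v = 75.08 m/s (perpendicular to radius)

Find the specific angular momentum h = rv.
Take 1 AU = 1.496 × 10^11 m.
r = 0.4918 AU = 7.35733 × 10^10 m
v = 75.08 m/s
h = rv = 7.35733 × 10^10 × 75.08 = 5.52388 × 10^12 m²/s ≈ 5.524 × 10^12 m²/s

Final answer: h = 5.524 × 10^12 m²/s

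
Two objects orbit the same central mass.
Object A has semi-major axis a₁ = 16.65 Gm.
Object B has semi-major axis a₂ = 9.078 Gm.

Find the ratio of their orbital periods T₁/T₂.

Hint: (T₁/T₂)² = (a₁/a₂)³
a₁ = 16.65 Gm = 1.665 × 10^10 m
a₂ = 9.078 Gm = 9.078 × 10^9 m
a₁/a₂ = 1.8341
T₁/T₂ = (a₁/a₂)^(3/2) = (1.8341)^1.5 = 2.48391

Final answer: T₁/T₂ = 2.484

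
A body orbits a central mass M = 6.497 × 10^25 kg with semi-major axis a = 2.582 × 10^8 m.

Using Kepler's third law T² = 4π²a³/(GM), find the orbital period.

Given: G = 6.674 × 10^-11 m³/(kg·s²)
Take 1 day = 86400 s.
M = 6.497 × 10^25 kg
GM = G × M = 6.674 × 10^-11 × 6.497 × 10^25 = 4.3361 × 10^15 m³/s²
a = 2.582 × 10^8 m
a³ = 1.72135 × 10^25 m³
T = 2π √(a³/GM) = 2π √((1.72135 × 10^25) / (4.3361 × 10^15)) = 2π × 63006.4 s
T = 395881 s ≈ 4.582 days

Final answer: 4.582 days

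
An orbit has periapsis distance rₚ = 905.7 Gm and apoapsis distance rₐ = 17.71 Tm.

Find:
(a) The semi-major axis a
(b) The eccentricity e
rₚ = 905.7 Gm = 9.057 × 10^11 m
rₐ = 17.71 Tm = 1.771 × 10^13 m
(a) a = (rₚ + rₐ)/2 = 9.30785 × 10^12 m ≈ 9.308 Tm
(b) e = (rₐ − rₚ)/(rₐ + rₚ) = (1.68043 × 10^13) / (1.86157 × 10^13) = 0.902695

Final answer:
(a) a = 9.308 Tm
(b) e = 0.9027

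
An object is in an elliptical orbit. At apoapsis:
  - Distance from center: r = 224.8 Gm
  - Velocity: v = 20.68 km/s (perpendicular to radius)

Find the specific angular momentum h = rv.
r = 224.8 Gm = 2.248 × 10^11 m
v = 20.68 km/s = 20680 m/s
h = rv = 2.248 × 10^11 × 20680 = 4.64886 × 10^15 m²/s ≈ 4.649 × 10^15 m²/s

Final answer: h = 4.649 × 10^15 m²/s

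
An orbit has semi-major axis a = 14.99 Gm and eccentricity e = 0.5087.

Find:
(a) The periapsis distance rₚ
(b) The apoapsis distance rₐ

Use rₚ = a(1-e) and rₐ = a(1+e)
a = 14.99 Gm = 1.499 × 10^10 m
e = 0.5087:  1 − e = 0.4913,  1 + e = 1.5087
(a) rₚ = a(1 − e) = 1.499 × 10^10 m × 0.4913 = 7.36459 × 10^9 m ≈ 7.365 Gm
(b) rₐ = a(1 + e) = 1.499 × 10^10 m × 1.5087 = 2.26154 × 10^10 m ≈ 22.62 Gm

Final answer:
(a) rₚ = 7.365 Gm
(b) rₐ = 22.62 Gm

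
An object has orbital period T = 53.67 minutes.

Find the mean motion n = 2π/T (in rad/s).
T = 53.67 minutes = 3220.2 s
n = 2π / 3220.2 s = 0.00195118 rad/s ≈ 0.001951 rad/s

Final answer: n = 0.001951 rad/s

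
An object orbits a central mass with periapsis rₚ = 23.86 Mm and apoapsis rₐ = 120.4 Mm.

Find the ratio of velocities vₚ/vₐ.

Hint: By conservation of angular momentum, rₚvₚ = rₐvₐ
rₚ = 23.86 Mm = 2.386 × 10^7 m
rₐ = 120.4 Mm = 1.204 × 10^8 m
rₚvₚ = rₐvₐ  ⇒  vₚ/vₐ = rₐ/rₚ
vₚ/vₐ = (1.204 × 10^8) / (2.386 × 10^7) = 5.0461

Final answer: vₚ/vₐ = 5.046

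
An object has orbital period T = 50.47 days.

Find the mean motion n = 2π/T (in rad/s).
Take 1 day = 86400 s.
T = 50.47 days = 4.36061 × 10^6 s
n = 2π / (4.36061 × 10^6 s) = 1.4409 × 10^-6 rad/s ≈ 1.441 × 10^-6 rad/s

Final answer: n = 1.441 × 10^-6 rad/s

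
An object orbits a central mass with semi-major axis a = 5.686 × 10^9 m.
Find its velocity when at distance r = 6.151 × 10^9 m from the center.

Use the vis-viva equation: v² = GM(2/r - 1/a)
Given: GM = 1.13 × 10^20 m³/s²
a = 5.686 × 10^9 m
r = 6.151 × 10^9 m
GM = 1.13 × 10^20 m³/s²
2/r − 1/a = 3.2515 × 10^-10 − 1.75871 × 10^-10 = 1.4928 × 10^-10 m⁻¹
v² = GM (2/r − 1/a) = 1.68686 × 10^10 m²/s²
v = 129879 m/s ≈ 129.9 km/s

Final answer: 129.9 km/s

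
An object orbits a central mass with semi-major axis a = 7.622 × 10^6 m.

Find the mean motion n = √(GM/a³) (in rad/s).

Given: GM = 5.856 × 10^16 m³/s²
a = 7.622 × 10^6 m
GM = 5.856 × 10^16 m³/s²
a³ = 4.42799 × 10^20 m³
GM/a³ = (5.856 × 10^16) / (4.42799 × 10^20) = 0.00013225 s⁻²
n = √(GM/a³) = 0.0115 rad/s ≈ 0.0115 rad/s

Final answer: n = 0.0115 rad/s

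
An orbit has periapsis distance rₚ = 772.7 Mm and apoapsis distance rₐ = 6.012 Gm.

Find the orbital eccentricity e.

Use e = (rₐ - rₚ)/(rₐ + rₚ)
rₚ = 772.7 Mm = 7.727 × 10^8 m
rₐ = 6.012 Gm = 6.012 × 10^9 m
rₐ − rₚ = 5.2393 × 10^9 m
rₐ + rₚ = 6.7847 × 10^9 m
e = (rₐ − rₚ)/(rₐ + rₚ) = 0.772223

Final answer: e = 0.7722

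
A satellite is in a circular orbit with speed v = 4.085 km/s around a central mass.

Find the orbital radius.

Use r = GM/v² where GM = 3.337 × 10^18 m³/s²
v = 4.085 km/s = 4085 m/s
GM = 3.337 × 10^18 m³/s²
v² = 1.66872 × 10^7 m²/s²
r = GM/v² = (3.337 × 10^18) / (1.66872 × 10^7) = 1.99973 × 10^11 m ≈ 200 Gm

Final answer: 200 Gm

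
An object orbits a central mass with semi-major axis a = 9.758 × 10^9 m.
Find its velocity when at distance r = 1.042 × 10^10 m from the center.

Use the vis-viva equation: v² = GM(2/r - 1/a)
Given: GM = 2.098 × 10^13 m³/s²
a = 9.758 × 10^9 m
r = 1.042 × 10^10 m
GM = 2.098 × 10^13 m³/s²
2/r − 1/a = 1.91939 × 10^-10 − 1.0248 × 10^-10 = 8.94586 × 10^-11 m⁻¹
v² = GM (2/r − 1/a) = 1876.84 m²/s²
v = 43.3225 m/s ≈ 43.32 m/s

Final answer: 43.32 m/s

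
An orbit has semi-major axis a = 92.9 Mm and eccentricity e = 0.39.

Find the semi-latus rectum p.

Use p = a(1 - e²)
a = 92.9 Mm = 9.29 × 10^7 m
e = 0.39,  e² = 0.1521,  1 − e² = 0.8479
p = a(1 − e²) = 9.29 × 10^7 m × 0.8479 = 7.87699 × 10^7 m ≈ 78.77 Mm

Final answer: p = 78.77 Mm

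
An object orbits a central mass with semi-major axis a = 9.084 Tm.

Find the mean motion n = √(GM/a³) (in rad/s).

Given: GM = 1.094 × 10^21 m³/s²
a = 9.084 Tm = 9.084 × 10^12 m
GM = 1.094 × 10^21 m³/s²
a³ = 7.49603 × 10^38 m³
GM/a³ = (1.094 × 10^21) / (7.49603 × 10^38) = 1.45944 × 10^-18 s⁻²
n = √(GM/a³) = 1.20807 × 10^-9 rad/s ≈ 1.208 × 10^-9 rad/s

Final answer: n = 1.208 × 10^-9 rad/s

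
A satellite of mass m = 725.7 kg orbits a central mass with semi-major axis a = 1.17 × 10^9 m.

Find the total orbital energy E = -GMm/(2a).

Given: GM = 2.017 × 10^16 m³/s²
a = 1.17 × 10^9 m
GM = 2.017 × 10^16 m³/s²
2a = 2.34 × 10^9 m
GMm = 2.017 × 10^16 × 725.7 = 1.46374 × 10^19 m³·kg/s²
E = −GMm/(2a) = -6.25529 × 10^9 J ≈ -6.255 GJ

Final answer: -6.255 GJ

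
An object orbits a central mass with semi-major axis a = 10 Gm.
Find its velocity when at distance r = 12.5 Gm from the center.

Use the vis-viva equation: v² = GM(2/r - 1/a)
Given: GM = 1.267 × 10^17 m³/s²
a = 10 Gm = 1 × 10^10 m
r = 12.5 Gm = 1.25 × 10^10 m
GM = 1.267 × 10^17 m³/s²
2/r − 1/a = 1.6 × 10^-10 − 1 × 10^-10 = 6 × 10^-11 m⁻¹
v² = GM (2/r − 1/a) = 7.602 × 10^6 m²/s²
v = 2757.17 m/s ≈ 2.757 km/s

Final answer: 2.757 km/s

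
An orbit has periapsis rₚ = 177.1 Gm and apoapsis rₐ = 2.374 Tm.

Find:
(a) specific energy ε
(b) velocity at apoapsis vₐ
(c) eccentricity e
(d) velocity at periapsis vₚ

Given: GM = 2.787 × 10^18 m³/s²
rₚ = 177.1 Gm = 1.771 × 10^11 m
rₐ = 2.374 Tm = 2.374 × 10^12 m
GM = 2.787 × 10^18 m³/s²
a = (rₚ + rₐ)/2 = 1.27555 × 10^12 m
e = (rₐ − rₚ)/(rₐ + rₚ) = (2.1969 × 10^12) / (2.5511 × 10^12) = 0.861158
(a) 2a = 2.5511 × 10^12 m;  ε = −GM/(2a) = -1.09247 × 10^6 J/kg ≈ -1.092 MJ/kg
(b) vₐ² = GM (2/rₐ − 1/a) = 2.787 × 10^18 × (8.4246 × 10^-13 − 7.83976 × 10^-13) = 162996 m²/s²;  vₐ = 403.728 m/s ≈ 403.7 m/s
(c) e = 0.861158 ≈ 0.8612
(d) vₚ² = GM (2/rₚ − 1/a) = 2.787 × 10^18 × (1.12931 × 10^-11 − 7.83976 × 10^-13) = 2.92888 × 10^7 m²/s²;  vₚ = 5411.91 m/s ≈ 5.412 km/s

Final answer:
(a) specific energy ε = -1.092 MJ/kg
(b) velocity at apoapsis vₐ = 403.7 m/s
(c) eccentricity e = 0.8612
(d) velocity at periapsis vₚ = 5.412 km/s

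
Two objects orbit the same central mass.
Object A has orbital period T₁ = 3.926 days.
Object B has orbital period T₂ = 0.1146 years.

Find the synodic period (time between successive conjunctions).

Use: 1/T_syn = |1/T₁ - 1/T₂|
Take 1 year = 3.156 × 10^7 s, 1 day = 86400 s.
T₁ = 3.926 days = 339206 s
T₂ = 0.1146 years = 3.61678 × 10^6 s
1/T₁ = 2.94806 × 10^-6 s⁻¹
1/T₂ = 2.76489 × 10^-7 s⁻¹
|1/T₁ − 1/T₂| = 2.67157 × 10^-6 s⁻¹
T_syn = 1 / |1/T₁ − 1/T₂| = 374312 s ≈ 4.332 days

Final answer: T_syn = 4.332 days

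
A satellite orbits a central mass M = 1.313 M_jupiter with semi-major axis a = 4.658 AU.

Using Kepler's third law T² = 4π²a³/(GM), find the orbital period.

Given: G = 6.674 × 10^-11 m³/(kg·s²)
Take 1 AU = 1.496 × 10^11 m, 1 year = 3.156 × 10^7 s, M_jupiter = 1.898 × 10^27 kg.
M = 1.313 M_jupiter = 2.49207 × 10^27 kg
GM = G × M = 6.674 × 10^-11 × 2.49207 × 10^27 = 1.66321 × 10^17 m³/s²
a = 4.658 AU = 6.96837 × 10^11 m
a³ = 3.38371 × 10^35 m³
T = 2π √(a³/GM) = 2π √((3.38371 × 10^35) / (1.66321 × 10^17)) = 2π × 1.42634 × 10^9 s
T = 8.96196 × 10^9 s ≈ 284 years

Final answer: 284 years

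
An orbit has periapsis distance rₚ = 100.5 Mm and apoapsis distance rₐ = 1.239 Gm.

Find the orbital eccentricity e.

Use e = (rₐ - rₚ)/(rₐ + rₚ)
rₚ = 100.5 Mm = 1.005 × 10^8 m
rₐ = 1.239 Gm = 1.239 × 10^9 m
rₐ − rₚ = 1.1385 × 10^9 m
rₐ + rₚ = 1.3395 × 10^9 m
e = (rₐ − rₚ)/(rₐ + rₚ) = 0.849944

Final answer: e = 0.8499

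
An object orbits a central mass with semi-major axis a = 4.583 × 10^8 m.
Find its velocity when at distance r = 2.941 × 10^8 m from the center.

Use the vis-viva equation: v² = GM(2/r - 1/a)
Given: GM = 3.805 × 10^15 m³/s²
a = 4.583 × 10^8 m
r = 2.941 × 10^8 m
GM = 3.805 × 10^15 m³/s²
2/r − 1/a = 6.80041 × 10^-9 − 2.18198 × 10^-9 = 4.61843 × 10^-9 m⁻¹
v² = GM (2/r − 1/a) = 1.75731 × 10^7 m²/s²
v = 4192.03 m/s ≈ 4.192 km/s

Final answer: 4.192 km/s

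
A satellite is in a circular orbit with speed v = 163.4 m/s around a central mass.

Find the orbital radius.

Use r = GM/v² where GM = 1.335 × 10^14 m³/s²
v = 163.4 m/s
GM = 1.335 × 10^14 m³/s²
v² = 26699.6 m²/s²
r = GM/v² = (1.335 × 10^14) / 26699.6 = 5.00008 × 10^9 m ≈ 5 Gm

Final answer: 5 Gm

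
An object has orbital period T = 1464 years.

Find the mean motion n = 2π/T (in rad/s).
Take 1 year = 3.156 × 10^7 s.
T = 1464 years = 4.62038 × 10^10 s
n = 2π / (4.62038 × 10^10 s) = 1.35988 × 10^-10 rad/s ≈ 1.36 × 10^-10 rad/s

Final answer: n = 1.36 × 10^-10 rad/s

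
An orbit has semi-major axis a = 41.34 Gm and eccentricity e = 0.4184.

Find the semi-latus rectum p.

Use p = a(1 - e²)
a = 41.34 Gm = 4.134 × 10^10 m
e = 0.4184,  e² = 0.175059,  1 − e² = 0.824941
p = a(1 − e²) = 4.134 × 10^10 m × 0.824941 = 3.41031 × 10^10 m ≈ 34.1 Gm

Final answer: p = 34.1 Gm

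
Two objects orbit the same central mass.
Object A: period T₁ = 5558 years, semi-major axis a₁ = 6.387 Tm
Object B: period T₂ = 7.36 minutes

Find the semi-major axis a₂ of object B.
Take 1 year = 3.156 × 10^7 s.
T₁ = 5558 years = 1.7541 × 10^11 s
T₂ = 7.36 minutes = 441.6 s
a₁ = 6.387 Tm = 6.387 × 10^12 m
Kepler's third law: (T₂/T₁)² = (a₂/a₁)³  ⇒  a₂ = a₁ (T₂/T₁)^(2/3)
T₂/T₁ = 2.51752 × 10^-9
(T₂/T₁)^(2/3) = 1.85061 × 10^-6
a₂ = 6.387 × 10^12 m × 1.85061 × 10^-6 = 1.18199 × 10^7 m ≈ 11.82 Mm

Final answer: a₂ = 11.82 Mm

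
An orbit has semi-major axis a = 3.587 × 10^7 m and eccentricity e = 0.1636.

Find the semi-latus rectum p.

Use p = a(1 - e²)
a = 3.587 × 10^7 m
e = 0.1636,  e² = 0.026765,  1 − e² = 0.973235
p = a(1 − e²) = 3.587 × 10^7 m × 0.973235 = 3.49099 × 10^7 m ≈ 3.491 × 10^7 m

Final answer: p = 3.491 × 10^7 m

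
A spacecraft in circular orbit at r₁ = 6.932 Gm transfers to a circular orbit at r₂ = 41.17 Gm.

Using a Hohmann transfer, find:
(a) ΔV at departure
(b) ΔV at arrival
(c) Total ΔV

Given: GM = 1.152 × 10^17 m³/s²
r₁ = 6.932 Gm = 6.932 × 10^9 m
r₂ = 41.17 Gm = 4.117 × 10^10 m
GM = 1.152 × 10^17 m³/s²
Transfer ellipse: a_t = (r₁ + r₂)/2 = 2.4051 × 10^10 m
Circular speed at r₁: v₁ = √(GM/r₁) = 4076.59 m/s
Transfer speed at r₁ (periapsis): v₁ₜ = √(GM(2/r₁ − 1/a_t)) = 5333.6 m/s
(a) ΔV₁ = v₁ₜ − v₁ = 1257.02 m/s ≈ 1.257 km/s
Circular speed at r₂: v₂ = √(GM/r₂) = 1672.77 m/s
Transfer speed at r₂ (apoapsis): v₂ₜ = √(GM(2/r₂ − 1/a_t)) = 898.046 m/s
(b) ΔV₂ = v₂ − v₂ₜ = 774.723 m/s ≈ 774.7 m/s
(c) ΔV_total = ΔV₁ + ΔV₂ = 2031.74 m/s ≈ 2.032 km/s

Final answer:
(a) ΔV₁ = 1.257 km/s
(b) ΔV₂ = 774.7 m/s
(c) ΔV_total = 2.032 km/s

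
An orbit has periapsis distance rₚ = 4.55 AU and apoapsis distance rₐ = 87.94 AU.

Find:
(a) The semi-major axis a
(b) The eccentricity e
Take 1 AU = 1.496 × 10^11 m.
rₚ = 4.55 AU = 6.8068 × 10^11 m
rₐ = 87.94 AU = 1.31558 × 10^13 m
(a) a = (rₚ + rₐ)/2 = 6.91825 × 10^12 m ≈ 46.24 AU
(b) e = (rₐ − rₚ)/(rₐ + rₚ) = (1.24751 × 10^13) / (1.38365 × 10^13) = 0.901611

Final answer:
(a) a = 46.24 AU
(b) e = 0.9016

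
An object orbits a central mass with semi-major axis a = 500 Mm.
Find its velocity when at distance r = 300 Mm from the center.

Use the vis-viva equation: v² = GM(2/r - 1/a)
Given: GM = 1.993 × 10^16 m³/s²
a = 500 Mm = 5 × 10^8 m
r = 300 Mm = 3 × 10^8 m
GM = 1.993 × 10^16 m³/s²
2/r − 1/a = 6.66667 × 10^-9 − 2 × 10^-9 = 4.66667 × 10^-9 m⁻¹
v² = GM (2/r − 1/a) = 9.30067 × 10^7 m²/s²
v = 9644 m/s ≈ 9.644 km/s

Final answer: 9.644 km/s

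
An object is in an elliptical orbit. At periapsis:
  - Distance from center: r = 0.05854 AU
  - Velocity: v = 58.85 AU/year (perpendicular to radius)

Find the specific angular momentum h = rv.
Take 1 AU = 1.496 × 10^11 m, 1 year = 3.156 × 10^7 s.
r = 0.05854 AU = 8.75758 × 10^9 m
v = 58.85 AU/year = 278959 m/s
h = rv = 8.75758 × 10^9 × 278959 = 2.44301 × 10^15 m²/s ≈ 2.443 × 10^15 m²/s

Final answer: h = 2.443 × 10^15 m²/s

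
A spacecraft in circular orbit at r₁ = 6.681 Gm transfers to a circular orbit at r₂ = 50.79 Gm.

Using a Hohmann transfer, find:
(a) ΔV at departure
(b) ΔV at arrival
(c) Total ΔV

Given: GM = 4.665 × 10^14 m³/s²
r₁ = 6.681 Gm = 6.681 × 10^9 m
r₂ = 50.79 Gm = 5.079 × 10^10 m
GM = 4.665 × 10^14 m³/s²
Transfer ellipse: a_t = (r₁ + r₂)/2 = 2.87355 × 10^10 m
Circular speed at r₁: v₁ = √(GM/r₁) = 264.244 m/s
Transfer speed at r₁ (periapsis): v₁ₜ = √(GM(2/r₁ − 1/a_t)) = 351.305 m/s
(a) ΔV₁ = v₁ₜ − v₁ = 87.0614 m/s ≈ 87.06 m/s
Circular speed at r₂: v₂ = √(GM/r₂) = 95.8378 m/s
Transfer speed at r₂ (apoapsis): v₂ₜ = √(GM(2/r₂ − 1/a_t)) = 46.2113 m/s
(b) ΔV₂ = v₂ − v₂ₜ = 49.6265 m/s ≈ 49.63 m/s
(c) ΔV_total = ΔV₁ + ΔV₂ = 136.688 m/s ≈ 136.7 m/s

Final answer:
(a) ΔV₁ = 87.06 m/s
(b) ΔV₂ = 49.63 m/s
(c) ΔV_total = 136.7 m/s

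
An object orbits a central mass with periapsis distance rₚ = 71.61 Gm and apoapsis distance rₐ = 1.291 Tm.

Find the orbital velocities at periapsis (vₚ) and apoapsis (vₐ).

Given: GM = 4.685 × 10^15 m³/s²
rₚ = 71.61 Gm = 7.161 × 10^10 m
rₐ = 1.291 Tm = 1.291 × 10^12 m
GM = 4.685 × 10^15 m³/s²
a = (rₚ + rₐ)/2 = 6.81305 × 10^11 m
Vis-viva: v² = GM (2/r − 1/a)
vₚ² = 4.685 × 10^15 × (2.79291 × 10^-11 − 1.46777 × 10^-12) = 123971 m²/s²
vₚ = 352.095 m/s ≈ 352.1 m/s
vₐ² = 4.685 × 10^15 × (1.54919 × 10^-12 − 1.46777 × 10^-12) = 381.431 m²/s²
vₐ = 19.5302 m/s ≈ 19.53 m/s

Final answer: vₚ = 352.1 m/s, vₐ = 19.53 m/s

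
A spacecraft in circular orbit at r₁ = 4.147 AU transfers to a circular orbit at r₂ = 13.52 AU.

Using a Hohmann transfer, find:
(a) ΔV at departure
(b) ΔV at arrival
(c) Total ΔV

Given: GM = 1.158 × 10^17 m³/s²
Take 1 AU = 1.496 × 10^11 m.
r₁ = 4.147 AU = 6.20391 × 10^11 m
r₂ = 13.52 AU = 2.02259 × 10^12 m
GM = 1.158 × 10^17 m³/s²
Transfer ellipse: a_t = (r₁ + r₂)/2 = 1.32149 × 10^12 m
Circular speed at r₁: v₁ = √(GM/r₁) = 432.038 m/s
Transfer speed at r₁ (periapsis): v₁ₜ = √(GM(2/r₁ − 1/a_t)) = 534.495 m/s
(a) ΔV₁ = v₁ₜ − v₁ = 102.457 m/s ≈ 102.5 m/s
Circular speed at r₂: v₂ = √(GM/r₂) = 239.277 m/s
Transfer speed at r₂ (apoapsis): v₂ₜ = √(GM(2/r₂ − 1/a_t)) = 163.946 m/s
(b) ΔV₂ = v₂ − v₂ₜ = 75.3306 m/s ≈ 75.33 m/s
(c) ΔV_total = ΔV₁ + ΔV₂ = 177.788 m/s ≈ 177.8 m/s

Final answer:
(a) ΔV₁ = 102.5 m/s
(b) ΔV₂ = 75.33 m/s
(c) ΔV_total = 177.8 m/s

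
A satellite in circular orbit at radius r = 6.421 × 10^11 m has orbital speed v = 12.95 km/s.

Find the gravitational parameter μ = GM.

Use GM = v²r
r = 6.421 × 10^11 m
v = 12.95 km/s = 12950 m/s
v² = 1.67702 × 10^8 m²/s²
GM = v²r = 1.67702 × 10^8 × 6.421 × 10^11 = 1.07682 × 10^20 m³/s²
GM ≈ 1.077 × 10^20 m³/s²

Final answer: GM = 1.077 × 10^20 m³/s²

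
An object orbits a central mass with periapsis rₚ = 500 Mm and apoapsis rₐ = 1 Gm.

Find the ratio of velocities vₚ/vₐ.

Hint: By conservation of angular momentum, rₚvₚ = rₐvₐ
rₚ = 500 Mm = 5 × 10^8 m
rₐ = 1 Gm = 1 × 10^9 m
rₚvₚ = rₐvₐ  ⇒  vₚ/vₐ = rₐ/rₚ
vₚ/vₐ = (1 × 10^9) / (5 × 10^8) = 2

Final answer: vₚ/vₐ = 2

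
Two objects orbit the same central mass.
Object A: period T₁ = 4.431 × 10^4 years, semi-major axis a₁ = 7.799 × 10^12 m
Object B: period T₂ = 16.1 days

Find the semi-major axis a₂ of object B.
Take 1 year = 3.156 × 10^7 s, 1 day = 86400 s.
T₁ = 4.431 × 10^4 years = 1.39842 × 10^12 s
T₂ = 16.1 days = 1.39104 × 10^6 s
a₁ = 7.799 × 10^12 m
Kepler's third law: (T₂/T₁)² = (a₂/a₁)³  ⇒  a₂ = a₁ (T₂/T₁)^(2/3)
T₂/T₁ = 9.9472 × 10^-7
(T₂/T₁)^(2/3) = 9.96477 × 10^-5
a₂ = 7.799 × 10^12 m × 9.96477 × 10^-5 = 7.77152 × 10^8 m ≈ 7.772 × 10^8 m

Final answer: a₂ = 7.772 × 10^8 m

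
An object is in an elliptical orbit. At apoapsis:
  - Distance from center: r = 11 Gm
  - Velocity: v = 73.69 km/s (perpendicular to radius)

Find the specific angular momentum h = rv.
r = 11 Gm = 1.1 × 10^10 m
v = 73.69 km/s = 73690 m/s
h = rv = 1.1 × 10^10 × 73690 = 8.1059 × 10^14 m²/s ≈ 8.106 × 10^14 m²/s

Final answer: h = 8.106 × 10^14 m²/s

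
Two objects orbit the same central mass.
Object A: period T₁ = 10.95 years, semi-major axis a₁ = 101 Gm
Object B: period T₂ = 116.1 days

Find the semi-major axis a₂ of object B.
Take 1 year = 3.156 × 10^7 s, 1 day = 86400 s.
T₁ = 10.95 years = 3.45582 × 10^8 s
T₂ = 116.1 days = 1.0031 × 10^7 s
a₁ = 101 Gm = 1.01 × 10^11 m
Kepler's third law: (T₂/T₁)² = (a₂/a₁)³  ⇒  a₂ = a₁ (T₂/T₁)^(2/3)
T₂/T₁ = 0.0290265
(T₂/T₁)^(2/3) = 0.0944488
a₂ = 1.01 × 10^11 m × 0.0944488 = 9.53933 × 10^9 m ≈ 9.539 Gm

Final answer: a₂ = 9.539 Gm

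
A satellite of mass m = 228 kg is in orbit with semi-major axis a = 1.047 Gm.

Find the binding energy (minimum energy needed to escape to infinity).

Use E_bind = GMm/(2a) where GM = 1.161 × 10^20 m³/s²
a = 1.047 Gm = 1.047 × 10^9 m
GM = 1.161 × 10^20 m³/s²
m = 228 kg
GMm = 1.161 × 10^20 × 228 = 2.64708 × 10^22 m³·kg/s²
2a = 2.094 × 10^9 m
E_bind = GMm/(2a) = 1.26413 × 10^13 J ≈ 12.64 TJ

Final answer: 12.64 TJ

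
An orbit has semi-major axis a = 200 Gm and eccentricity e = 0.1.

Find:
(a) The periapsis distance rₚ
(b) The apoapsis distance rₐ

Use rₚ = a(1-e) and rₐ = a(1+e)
a = 200 Gm = 2 × 10^11 m
e = 0.1:  1 − e = 0.9,  1 + e = 1.1
(a) rₚ = a(1 − e) = 2 × 10^11 m × 0.9 = 1.8 × 10^11 m ≈ 180 Gm
(b) rₐ = a(1 + e) = 2 × 10^11 m × 1.1 = 2.2 × 10^11 m ≈ 220 Gm

Final answer:
(a) rₚ = 180 Gm
(b) rₐ = 220 Gm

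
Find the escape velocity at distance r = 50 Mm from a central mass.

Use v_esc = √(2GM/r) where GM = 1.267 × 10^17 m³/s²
r = 50 Mm = 5 × 10^7 m
GM = 1.267 × 10^17 m³/s²
2GM/r = 2 × (1.267 × 10^17) / (5 × 10^7) = 5.068 × 10^9 m²/s²
v_esc = √(2GM/r) = 71189.9 m/s ≈ 71.19 km/s

Final answer: 71.19 km/s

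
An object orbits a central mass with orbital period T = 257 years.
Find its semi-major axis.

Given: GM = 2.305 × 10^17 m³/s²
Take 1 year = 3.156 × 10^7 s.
T = 257 years = 8.11092 × 10^9 s
GM = 2.305 × 10^17 m³/s²
Kepler's third law: a³ = GM T² / (4π²)
T² = 6.5787 × 10^19 s²
a³ = (2.305 × 10^17) × (6.5787 × 10^19) / (4π²) = 3.84106 × 10^35 m³
a = (a³)^(1/3) = 7.26915 × 10^11 m ≈ 7.269 × 10^11 m

Final answer: 7.269 × 10^11 m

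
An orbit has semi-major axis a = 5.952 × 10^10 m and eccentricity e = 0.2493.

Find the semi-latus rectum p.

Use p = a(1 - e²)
a = 5.952 × 10^10 m
e = 0.2493,  e² = 0.0621505,  1 − e² = 0.93785
p = a(1 − e²) = 5.952 × 10^10 m × 0.93785 = 5.58208 × 10^10 m ≈ 5.582 × 10^10 m

Final answer: p = 5.582 × 10^10 m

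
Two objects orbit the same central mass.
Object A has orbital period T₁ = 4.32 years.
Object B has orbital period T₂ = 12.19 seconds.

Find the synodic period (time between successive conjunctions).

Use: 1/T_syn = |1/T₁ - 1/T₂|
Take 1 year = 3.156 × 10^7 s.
T₁ = 4.32 years = 1.36339 × 10^8 s
T₂ = 12.19 seconds
1/T₁ = 7.33465 × 10^-9 s⁻¹
1/T₂ = 0.0820345 s⁻¹
|1/T₁ − 1/T₂| = 0.0820344 s⁻¹
T_syn = 1 / |1/T₁ − 1/T₂| = 12.19 s ≈ 12.19 seconds

Final answer: T_syn = 12.19 seconds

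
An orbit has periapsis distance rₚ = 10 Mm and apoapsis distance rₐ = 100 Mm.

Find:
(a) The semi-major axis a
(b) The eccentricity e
rₚ = 10 Mm = 1 × 10^7 m
rₐ = 100 Mm = 1 × 10^8 m
(a) a = (rₚ + rₐ)/2 = 5.5 × 10^7 m ≈ 55 Mm
(b) e = (rₐ − rₚ)/(rₐ + rₚ) = (9 × 10^7) / (1.1 × 10^8) = 0.818182

Final answer:
(a) a = 55 Mm
(b) e = 0.8182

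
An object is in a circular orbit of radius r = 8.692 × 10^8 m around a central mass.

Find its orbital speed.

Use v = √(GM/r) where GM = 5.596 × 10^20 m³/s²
r = 8.692 × 10^8 m
GM = 5.596 × 10^20 m³/s²
GM/r = (5.596 × 10^20) / (8.692 × 10^8) = 6.4381 × 10^11 m²/s²
v = √(GM/r) = 802378 m/s ≈ 802.4 km/s

Final answer: 802.4 km/s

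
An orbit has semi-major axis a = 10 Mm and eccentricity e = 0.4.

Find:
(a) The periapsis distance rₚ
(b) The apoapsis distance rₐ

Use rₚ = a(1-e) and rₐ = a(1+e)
a = 10 Mm = 1 × 10^7 m
e = 0.4:  1 − e = 0.6,  1 + e = 1.4
(a) rₚ = a(1 − e) = 1 × 10^7 m × 0.6 = 6 × 10^6 m ≈ 6 Mm
(b) rₐ = a(1 + e) = 1 × 10^7 m × 1.4 = 1.4 × 10^7 m ≈ 14 Mm

Final answer:
(a) rₚ = 6 Mm
(b) rₐ = 14 Mm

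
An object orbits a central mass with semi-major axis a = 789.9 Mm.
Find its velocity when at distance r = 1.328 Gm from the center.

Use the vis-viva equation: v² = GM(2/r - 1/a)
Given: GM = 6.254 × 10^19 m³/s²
a = 789.9 Mm = 7.899 × 10^8 m
r = 1.328 Gm = 1.328 × 10^9 m
GM = 6.254 × 10^19 m³/s²
2/r − 1/a = 1.50602 × 10^-9 − 1.26598 × 10^-9 = 2.40041 × 10^-10 m⁻¹
v² = GM (2/r − 1/a) = 1.50122 × 10^10 m²/s²
v = 122524 m/s ≈ 122.5 km/s

Final answer: 122.5 km/s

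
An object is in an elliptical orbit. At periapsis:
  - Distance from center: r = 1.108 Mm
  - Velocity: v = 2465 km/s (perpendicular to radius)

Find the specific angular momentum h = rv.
r = 1.108 Mm = 1.108 × 10^6 m
v = 2465 km/s = 2.465 × 10^6 m/s
h = rv = 1.108 × 10^6 × 2.465 × 10^6 = 2.73122 × 10^12 m²/s ≈ 2.731 × 10^12 m²/s

Final answer: h = 2.731 × 10^12 m²/s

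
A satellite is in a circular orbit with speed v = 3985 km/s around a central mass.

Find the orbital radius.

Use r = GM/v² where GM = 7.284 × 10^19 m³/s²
v = 3985 km/s = 3.985 × 10^6 m/s
GM = 7.284 × 10^19 m³/s²
v² = 1.58802 × 10^13 m²/s²
r = GM/v² = (7.284 × 10^19) / (1.58802 × 10^13) = 4.58684 × 10^6 m ≈ 4.587 Mm

Final answer: 4.587 Mm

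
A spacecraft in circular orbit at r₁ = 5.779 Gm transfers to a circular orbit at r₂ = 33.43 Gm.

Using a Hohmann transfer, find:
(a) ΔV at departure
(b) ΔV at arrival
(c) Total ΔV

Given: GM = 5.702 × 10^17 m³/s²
r₁ = 5.779 Gm = 5.779 × 10^9 m
r₂ = 33.43 Gm = 3.343 × 10^10 m
GM = 5.702 × 10^17 m³/s²
Transfer ellipse: a_t = (r₁ + r₂)/2 = 1.96045 × 10^10 m
Circular speed at r₁: v₁ = √(GM/r₁) = 9933.16 m/s
Transfer speed at r₁ (periapsis): v₁ₜ = √(GM(2/r₁ − 1/a_t)) = 12971.1 m/s
(a) ΔV₁ = v₁ₜ − v₁ = 3037.97 m/s ≈ 3.038 km/s
Circular speed at r₂: v₂ = √(GM/r₂) = 4129.96 m/s
Transfer speed at r₂ (apoapsis): v₂ₜ = √(GM(2/r₂ − 1/a_t)) = 2242.3 m/s
(b) ΔV₂ = v₂ − v₂ₜ = 1887.66 m/s ≈ 1.888 km/s
(c) ΔV_total = ΔV₁ + ΔV₂ = 4925.62 m/s ≈ 4.926 km/s

Final answer:
(a) ΔV₁ = 3.038 km/s
(b) ΔV₂ = 1.888 km/s
(c) ΔV_total = 4.926 km/s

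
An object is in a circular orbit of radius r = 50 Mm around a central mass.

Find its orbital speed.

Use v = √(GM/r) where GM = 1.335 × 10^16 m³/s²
r = 50 Mm = 5 × 10^7 m
GM = 1.335 × 10^16 m³/s²
GM/r = (1.335 × 10^16) / (5 × 10^7) = 2.67 × 10^8 m²/s²
v = √(GM/r) = 16340.1 m/s ≈ 16.34 km/s

Final answer: 16.34 km/s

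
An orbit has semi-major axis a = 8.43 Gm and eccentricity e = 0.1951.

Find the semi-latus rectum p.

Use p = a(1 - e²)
a = 8.43 Gm = 8.43 × 10^9 m
e = 0.1951,  e² = 0.038064,  1 − e² = 0.961936
p = a(1 − e²) = 8.43 × 10^9 m × 0.961936 = 8.10912 × 10^9 m ≈ 8.109 Gm

Final answer: p = 8.109 Gm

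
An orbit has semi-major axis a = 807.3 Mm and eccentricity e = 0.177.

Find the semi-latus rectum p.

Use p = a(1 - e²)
a = 807.3 Mm = 8.073 × 10^8 m
e = 0.177,  e² = 0.031329,  1 − e² = 0.968671
p = a(1 − e²) = 8.073 × 10^8 m × 0.968671 = 7.82008 × 10^8 m ≈ 782 Mm

Final answer: p = 782 Mm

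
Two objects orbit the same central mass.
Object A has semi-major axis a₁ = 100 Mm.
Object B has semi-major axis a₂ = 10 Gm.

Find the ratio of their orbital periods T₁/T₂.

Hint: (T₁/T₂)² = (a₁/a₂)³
a₁ = 100 Mm = 1 × 10^8 m
a₂ = 10 Gm = 1 × 10^10 m
a₁/a₂ = 0.01
T₁/T₂ = (a₁/a₂)^(3/2) = (0.01)^1.5 = 0.001

Final answer: T₁/T₂ = 0.001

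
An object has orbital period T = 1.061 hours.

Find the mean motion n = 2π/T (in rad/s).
T = 1.061 hours = 3819.6 s
n = 2π / 3819.6 s = 0.00164499 rad/s ≈ 0.001645 rad/s

Final answer: n = 0.001645 rad/s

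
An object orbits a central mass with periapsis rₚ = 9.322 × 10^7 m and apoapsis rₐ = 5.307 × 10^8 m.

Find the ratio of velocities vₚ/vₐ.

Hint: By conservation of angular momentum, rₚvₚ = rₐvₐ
rₚ = 9.322 × 10^7 m
rₐ = 5.307 × 10^8 m
rₚvₚ = rₐvₐ  ⇒  vₚ/vₐ = rₐ/rₚ
vₚ/vₐ = (5.307 × 10^8) / (9.322 × 10^7) = 5.69298

Final answer: vₚ/vₐ = 5.693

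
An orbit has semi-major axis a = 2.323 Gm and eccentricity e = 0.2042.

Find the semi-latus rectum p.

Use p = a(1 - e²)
a = 2.323 Gm = 2.323 × 10^9 m
e = 0.2042,  e² = 0.0416976,  1 − e² = 0.958302
p = a(1 − e²) = 2.323 × 10^9 m × 0.958302 = 2.22614 × 10^9 m ≈ 2.226 Gm

Final answer: p = 2.226 Gm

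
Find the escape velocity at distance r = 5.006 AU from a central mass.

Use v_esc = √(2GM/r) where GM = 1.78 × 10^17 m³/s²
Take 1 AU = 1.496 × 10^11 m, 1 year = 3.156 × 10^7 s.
r = 5.006 AU = 7.48898 × 10^11 m
GM = 1.78 × 10^17 m³/s²
2GM/r = 2 × (1.78 × 10^17) / (7.48898 × 10^11) = 475365 m²/s²
v_esc = √(2GM/r) = 689.467 m/s ≈ 0.1455 AU/year

Final answer: 0.1455 AU/year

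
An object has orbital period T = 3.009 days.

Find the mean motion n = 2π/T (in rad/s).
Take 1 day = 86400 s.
T = 3.009 days = 259978 s
n = 2π / 259978 s = 2.41682 × 10^-5 rad/s ≈ 2.417 × 10^-5 rad/s

Final answer: n = 2.417 × 10^-5 rad/s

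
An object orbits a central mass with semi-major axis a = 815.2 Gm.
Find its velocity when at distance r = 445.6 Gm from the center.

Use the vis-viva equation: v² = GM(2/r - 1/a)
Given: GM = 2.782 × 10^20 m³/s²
a = 815.2 Gm = 8.152 × 10^11 m
r = 445.6 Gm = 4.456 × 10^11 m
GM = 2.782 × 10^20 m³/s²
2/r − 1/a = 4.48833 × 10^-12 − 1.22669 × 10^-12 = 3.26164 × 10^-12 m⁻¹
v² = GM (2/r − 1/a) = 9.07388 × 10^8 m²/s²
v = 30122.9 m/s ≈ 30.12 km/s

Final answer: 30.12 km/s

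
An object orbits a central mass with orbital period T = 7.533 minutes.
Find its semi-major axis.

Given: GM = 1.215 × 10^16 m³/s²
T = 7.533 minutes = 451.98 s
GM = 1.215 × 10^16 m³/s²
Kepler's third law: a³ = GM T² / (4π²)
T² = 204286 s²
a³ = (1.215 × 10^16) × 204286 / (4π²) = 6.28717 × 10^19 m³
a = (a³)^(1/3) = 3.97635 × 10^6 m ≈ 3.976 Mm

Final answer: 3.976 Mm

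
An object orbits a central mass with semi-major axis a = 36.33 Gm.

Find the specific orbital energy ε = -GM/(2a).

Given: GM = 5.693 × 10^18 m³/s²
a = 36.33 Gm = 3.633 × 10^10 m
GM = 5.693 × 10^18 m³/s²
2a = 7.266 × 10^10 m
ε = −GM/(2a) = -7.83512 × 10^7 J/kg ≈ -78.35 MJ/kg

Final answer: -78.35 MJ/kg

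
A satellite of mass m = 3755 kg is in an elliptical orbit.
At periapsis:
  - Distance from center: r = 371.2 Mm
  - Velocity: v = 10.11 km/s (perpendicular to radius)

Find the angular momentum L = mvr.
r = 371.2 Mm = 3.712 × 10^8 m
v = 10.11 km/s = 10110 m/s
vr = 10110 × 3.712 × 10^8 = 3.75283 × 10^12 m²/s
L = m × vr = 3755 × 3.75283 × 10^12 = 1.40919 × 10^16 kg·m²/s ≈ 1.409 × 10^16 kg·m²/s

Final answer: L = 1.409 × 10^16 kg·m²/s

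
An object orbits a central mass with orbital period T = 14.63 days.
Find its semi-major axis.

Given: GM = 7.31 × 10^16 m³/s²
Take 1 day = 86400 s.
T = 14.63 days = 1.26403 × 10^6 s
GM = 7.31 × 10^16 m³/s²
Kepler's third law: a³ = GM T² / (4π²)
T² = 1.59778 × 10^12 s²
a³ = (7.31 × 10^16) × (1.59778 × 10^12) / (4π²) = 2.95852 × 10^27 m³
a = (a³)^(1/3) = 1.43557 × 10^9 m ≈ 1.436 Gm

Final answer: 1.436 Gm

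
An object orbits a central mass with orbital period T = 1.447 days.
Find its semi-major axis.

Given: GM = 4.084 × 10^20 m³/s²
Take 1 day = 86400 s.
T = 1.447 days = 125021 s
GM = 4.084 × 10^20 m³/s²
Kepler's third law: a³ = GM T² / (4π²)
T² = 1.56302 × 10^10 s²
a³ = (4.084 × 10^20) × (1.56302 × 10^10) / (4π²) = 1.61693 × 10^29 m³
a = (a³)^(1/3) = 5.44791 × 10^9 m ≈ 5.448 Gm

Final answer: 5.448 Gm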